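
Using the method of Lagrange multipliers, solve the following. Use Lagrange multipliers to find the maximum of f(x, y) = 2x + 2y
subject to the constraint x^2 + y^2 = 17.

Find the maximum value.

Set up Lagrange conditions: grad f = lambda * grad g
  2 = 2*lambda*x
  2 = 2*lambda*y
From these: x/y = 2/2, so x = 2t, y = 2t for some t.
Substitute into constraint: (2t)^2 + (2t)^2 = 17
  t^2 * 8 = 17
  t = sqrt(17/8)
Maximum = 2*x + 2*y = (2^2 + 2^2)*t = 8 * sqrt(17/8) = sqrt(136)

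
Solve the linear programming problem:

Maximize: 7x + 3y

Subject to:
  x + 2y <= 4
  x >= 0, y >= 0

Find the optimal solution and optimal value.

The feasible region has vertices at [(0, 0), (4, 0), (0, 2)].
Checking objective 7x + 3y at each vertex:
  (0, 0): 7*0 + 3*0 = 0
  (4, 0): 7*4 + 3*0 = 28
  (0, 2): 7*0 + 3*2 = 6
Maximum is 28 at (4, 0).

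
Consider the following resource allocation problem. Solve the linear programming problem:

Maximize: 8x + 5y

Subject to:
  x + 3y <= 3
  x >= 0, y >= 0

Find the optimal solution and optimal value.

The feasible region has vertices at [(0, 0), (3, 0), (0, 1)].
Checking objective 8x + 5y at each vertex:
  (0, 0): 8*0 + 5*0 = 0
  (3, 0): 8*3 + 5*0 = 24
  (0, 1): 8*0 + 5*1 = 5
Maximum is 24 at (3, 0).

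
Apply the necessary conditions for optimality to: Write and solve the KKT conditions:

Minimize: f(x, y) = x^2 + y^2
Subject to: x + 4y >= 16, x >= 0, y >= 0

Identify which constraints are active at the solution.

KKT conditions for min x^2 + y^2 s.t. 1x + 4y >= 16, x >= 0, y >= 0:
Stationarity: 2x = mu*1 + mu_x, 2y = mu*4 + mu_y, with mu, mu_x, mu_y >= 0
Complementary slackness: mu*(x + 4y - 16) = 0, mu_x*x = 0, mu_y*y = 0
(0, 0) is infeasible (1*0 + 4*0 < 16), so if mu = 0 stationarity would force x = mu_x/2 >= 0, y = mu_y/2 >= 0 with mu_x*x = mu_y*y = 0, i.e. x = y = 0: contradiction. Hence mu > 0 and x + 4y = 16 is active.
Try x > 0, y > 0 (so mu_x = mu_y = 0): x = 1*mu/2, y = 4*mu/2
Substitute: 1*(1*mu/2) + 4*(4*mu/2) = 16
  mu*17/2 = 16 => mu = 32/17
x* = 16/17 > 0, y* = 64/17 > 0, consistent with mu_x = mu_y = 0.
f is convex and the constraints are linear, so this KKT point is the global minimum.
f* = 256/17
Active constraints: x + 4y >= 16 (holds with equality, mu = 32/17 > 0); x >= 0 and y >= 0 are inactive (mu_x = mu_y = 0).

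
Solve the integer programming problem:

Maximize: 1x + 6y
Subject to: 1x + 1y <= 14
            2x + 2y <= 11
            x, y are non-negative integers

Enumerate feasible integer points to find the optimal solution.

Constraint 1: 1x + 1y <= 14
Constraint 2: 2x + 2y <= 11
Feasible x range (need y >= 0): 0 <= x <= min(14/1, 11/2) => x in {0, ..., 5}.
Enumerate feasible integer points row by row (the coefficient of y is 6 > 0, so for each x the largest feasible y gives the best value):
  x = 0: y <= min((14 - 1*0)/1, (11 - 2*0)/2) => y in {0, ..., 5}; best 1*0 + 6*5 = 30
  x = 1: y <= min((14 - 1*1)/1, (11 - 2*1)/2) => y in {0, ..., 4}; best 1*1 + 6*4 = 25
  x = 2: y <= min((14 - 1*2)/1, (11 - 2*2)/2) => y in {0, ..., 3}; best 1*2 + 6*3 = 20
  x = 3: y <= min((14 - 1*3)/1, (11 - 2*3)/2) => y in {0, ..., 2}; best 1*3 + 6*2 = 15
  x = 4: y <= min((14 - 1*4)/1, (11 - 2*4)/2) => y in {0, ..., 1}; best 1*4 + 6*1 = 10
  x = 5: y <= min((14 - 1*5)/1, (11 - 2*5)/2) => y in {0}; best 1*5 + 6*0 = 5
The maximum 1x + 6y = 30 is achieved at x = 0, y = 5.
Check: 1*0 + 1*5 = 5 <= 14 and 2*0 + 2*5 = 10 <= 11.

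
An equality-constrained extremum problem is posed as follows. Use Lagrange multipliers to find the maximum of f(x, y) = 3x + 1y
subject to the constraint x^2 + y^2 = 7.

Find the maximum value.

Set up Lagrange conditions: grad f = lambda * grad g
  3 = 2*lambda*x
  1 = 2*lambda*y
From these: x/y = 3/1, so x = 3t, y = 1t for some t.
Substitute into constraint: (3t)^2 + (1t)^2 = 7
  t^2 * 10 = 7
  t = sqrt(7/10)
Maximum = 3*x + 1*y = (3^2 + 1^2)*t = 10 * sqrt(7/10) = sqrt(70)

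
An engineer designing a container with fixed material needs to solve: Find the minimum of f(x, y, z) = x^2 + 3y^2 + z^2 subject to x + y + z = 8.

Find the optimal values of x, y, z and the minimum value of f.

Using Lagrange multipliers on f = x^2 + 3y^2 + z^2 with constraint x + y + z = 8:
Conditions: 2*1*x = lambda, 2*3*y = lambda, 2*1*z = lambda
So x = lambda/2, y = lambda/6, z = lambda/2
Substituting into constraint: lambda * (7/6) = 8
lambda = 48/7
x = 24/7, y = 8/7, z = 24/7
Minimum value = 192/7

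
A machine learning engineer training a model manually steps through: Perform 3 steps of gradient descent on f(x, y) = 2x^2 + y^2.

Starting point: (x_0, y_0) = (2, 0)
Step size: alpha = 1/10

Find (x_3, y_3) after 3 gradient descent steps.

f(x,y) = 2x^2 + y^2
grad_x = 4x + 0y, grad_y = 2y + 0x
Step 1: grad = (8, 0), (6/5, 0)
Step 2: grad = (24/5, 0), (18/25, 0)
Step 3: grad = (72/25, 0), (54/125, 0)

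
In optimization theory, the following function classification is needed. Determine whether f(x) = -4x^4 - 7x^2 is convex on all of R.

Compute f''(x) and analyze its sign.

f(x) = -4x^4 - 7x^2
f'(x) = -16x^3 + -14x
f''(x) = -48x^2 + -14
f''(x) = -48x^2 + -14 <= -14 < 0 for all x
Therefore, f is concave on R.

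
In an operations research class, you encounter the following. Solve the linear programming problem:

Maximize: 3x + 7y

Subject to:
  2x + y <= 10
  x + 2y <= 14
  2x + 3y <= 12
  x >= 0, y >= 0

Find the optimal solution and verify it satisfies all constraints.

Feasible vertices: (0, 0), (0, 4), (9/2, 1), (5, 0)
Objective 3x + 7y at each vertex:
  (0, 0): 0
  (0, 4): 28
  (9/2, 1): 41/2
  (5, 0): 15
Maximum is 28 at (0, 4).
Verify constraints at (x, y) = (0, 4):
  2*0 + 1*4 = 4 <= 10
  1*0 + 2*4 = 8 <= 14
  2*0 + 3*4 = 12 <= 12 (active)
  x = 0 >= 0, y = 4 >= 0. All constraints satisfied.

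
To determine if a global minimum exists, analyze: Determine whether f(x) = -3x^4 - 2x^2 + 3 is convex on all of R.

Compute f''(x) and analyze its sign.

f(x) = -3x^4 - 2x^2 + 3
f'(x) = -12x^3 + -4x
f''(x) = -36x^2 + -4
f''(x) = -36x^2 + -4 <= -4 < 0 for all x
Therefore, f is concave on R.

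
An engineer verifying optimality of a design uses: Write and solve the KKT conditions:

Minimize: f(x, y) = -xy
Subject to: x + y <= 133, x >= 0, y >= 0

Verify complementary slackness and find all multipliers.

Problem: min -xy s.t. x + y <= 133 (multiplier lambda), x >= 0 (mu_x), y >= 0 (mu_y)
KKT stationarity: -y + lambda - mu_x = 0, -x + lambda - mu_y = 0, with lambda, mu_x, mu_y >= 0
Complementary slackness: lambda*(x + y - 133) = 0, mu_x*x = 0, mu_y*y = 0
If lambda = 0: y = -mu_x <= 0 and x = -mu_y <= 0 force x = y = 0 with f = 0; but x = y = 133/2 is feasible with f = -17689/4 < 0, so this is not the minimum. Hence lambda > 0 and x + y = 133.
Try x > 0, y > 0 (so mu_x = mu_y = 0): y = lambda, x = lambda => x = y = lambda
x + y = 133 => 2*lambda = 133 => lambda = 133/2
x* = y* = 133/2 > 0, consistent with mu_x = mu_y = 0.
(Any feasible point with x = 0 or y = 0 has f = 0 > -17689/4, so the minimum is not on those boundaries.)
min(-xy) = -17689/4 (i.e. max xy = 17689/4)
Multipliers: lambda = 133/2, mu_x = 0, mu_y = 0
Complementary slackness: lambda*(x + y - 133) = 133/2*(133/2 + 133/2 - 133) = 0, mu_x*x = 0*133/2 = 0, mu_y*y = 0*133/2 = 0. Satisfied.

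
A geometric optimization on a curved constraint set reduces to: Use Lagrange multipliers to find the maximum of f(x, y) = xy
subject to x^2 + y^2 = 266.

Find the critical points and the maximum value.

Lagrange conditions: y = 2*lambda*x and x = 2*lambda*y
If x = 0 then y = 0, violating the constraint, so x, y != 0.
Dividing: y/x = x/y => x^2 = y^2 => y = x or y = -x
Constraint: 2x^2 = 266 => x^2 = 133 => x = +/-sqrt(133)
Critical points: (sqrt(133), sqrt(133)), (-sqrt(133), -sqrt(133)), (sqrt(133), -sqrt(133)), (-sqrt(133), sqrt(133))
  y = x:  xy = x^2 = 133  at (sqrt(133), sqrt(133)) and (-sqrt(133), -sqrt(133))
  y = -x: xy = -x^2 = -133 at (sqrt(133), -sqrt(133)) and (-sqrt(133), sqrt(133))
Maximum xy = 133 at (sqrt(133), sqrt(133)) and (-sqrt(133), -sqrt(133))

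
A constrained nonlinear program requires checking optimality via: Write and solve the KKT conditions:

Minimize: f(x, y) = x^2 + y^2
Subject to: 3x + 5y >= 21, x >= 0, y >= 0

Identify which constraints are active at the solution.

KKT conditions for min x^2 + y^2 s.t. 3x + 5y >= 21, x >= 0, y >= 0:
Stationarity: 2x = mu*3 + mu_x, 2y = mu*5 + mu_y, with mu, mu_x, mu_y >= 0
Complementary slackness: mu*(3x + 5y - 21) = 0, mu_x*x = 0, mu_y*y = 0
(0, 0) is infeasible (3*0 + 5*0 < 21), so if mu = 0 stationarity would force x = mu_x/2 >= 0, y = mu_y/2 >= 0 with mu_x*x = mu_y*y = 0, i.e. x = y = 0: contradiction. Hence mu > 0 and 3x + 5y = 21 is active.
Try x > 0, y > 0 (so mu_x = mu_y = 0): x = 3*mu/2, y = 5*mu/2
Substitute: 3*(3*mu/2) + 5*(5*mu/2) = 21
  mu*34/2 = 21 => mu = 21/17
x* = 63/34 > 0, y* = 105/34 > 0, consistent with mu_x = mu_y = 0.
f is convex and the constraints are linear, so this KKT point is the global minimum.
f* = 441/34
Active constraints: 3x + 5y >= 21 (holds with equality, mu = 21/17 > 0); x >= 0 and y >= 0 are inactive (mu_x = mu_y = 0).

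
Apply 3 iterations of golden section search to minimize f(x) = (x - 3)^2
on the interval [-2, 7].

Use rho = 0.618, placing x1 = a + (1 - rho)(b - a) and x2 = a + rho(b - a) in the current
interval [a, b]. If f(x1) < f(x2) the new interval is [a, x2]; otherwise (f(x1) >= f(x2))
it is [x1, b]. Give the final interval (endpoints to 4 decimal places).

Golden section search for min of f(x) = (x - 3)^2 on [-2, 7].
Each step: x1 = a + (1 - rho)(b - a), x2 = a + rho(b - a); if f(x1) < f(x2) keep [a, x2], otherwise keep [x1, b].
Step 1: [-2.0000, 7.0000], x1=1.4380 (f=2.4398), x2=3.5620 (f=0.3158); f(x1) > f(x2) => keep [1.4380, 7.0000]
Step 2: [1.4380, 7.0000], x1=3.5627 (f=0.3166), x2=4.8753 (f=3.5168); f(x1) < f(x2) => keep [1.4380, 4.8753]
Step 3: [1.4380, 4.8753], x1=2.7511 (f=0.0620), x2=3.5623 (f=0.3161); f(x1) < f(x2) => keep [1.4380, 3.5623]
Final interval: [1.4380, 3.5623]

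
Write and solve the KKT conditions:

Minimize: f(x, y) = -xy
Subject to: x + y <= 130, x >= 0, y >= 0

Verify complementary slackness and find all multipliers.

Problem: min -xy s.t. x + y <= 130 (multiplier lambda), x >= 0 (mu_x), y >= 0 (mu_y)
KKT stationarity: -y + lambda - mu_x = 0, -x + lambda - mu_y = 0, with lambda, mu_x, mu_y >= 0
Complementary slackness: lambda*(x + y - 130) = 0, mu_x*x = 0, mu_y*y = 0
If lambda = 0: y = -mu_x <= 0 and x = -mu_y <= 0 force x = y = 0 with f = 0; but x = y = 65 is feasible with f = -4225 < 0, so this is not the minimum. Hence lambda > 0 and x + y = 130.
Try x > 0, y > 0 (so mu_x = mu_y = 0): y = lambda, x = lambda => x = y = lambda
x + y = 130 => 2*lambda = 130 => lambda = 65
x* = y* = 65 > 0, consistent with mu_x = mu_y = 0.
(Any feasible point with x = 0 or y = 0 has f = 0 > -4225, so the minimum is not on those boundaries.)
min(-xy) = -4225 (i.e. max xy = 4225)
Multipliers: lambda = 65, mu_x = 0, mu_y = 0
Complementary slackness: lambda*(x + y - 130) = 65*(65 + 65 - 130) = 0, mu_x*x = 0*65 = 0, mu_y*y = 0*65 = 0. Satisfied.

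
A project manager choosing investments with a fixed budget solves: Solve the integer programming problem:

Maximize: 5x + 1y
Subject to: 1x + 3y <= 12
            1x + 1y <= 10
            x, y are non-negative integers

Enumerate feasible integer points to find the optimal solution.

Constraint 1: 1x + 3y <= 12
Constraint 2: 1x + 1y <= 10
Feasible x range (need y >= 0): 0 <= x <= min(12/1, 10/1) => x in {0, ..., 10}.
Enumerate feasible integer points row by row (the coefficient of y is 1 > 0, so for each x the largest feasible y gives the best value):
  x = 0: y <= min((12 - 1*0)/3, (10 - 1*0)/1) => y in {0, ..., 4}; best 5*0 + 1*4 = 4
  x = 1: y <= min((12 - 1*1)/3, (10 - 1*1)/1) => y in {0, ..., 3}; best 5*1 + 1*3 = 8
  x = 2: y <= min((12 - 1*2)/3, (10 - 1*2)/1) => y in {0, ..., 3}; best 5*2 + 1*3 = 13
  x = 3: y <= min((12 - 1*3)/3, (10 - 1*3)/1) => y in {0, ..., 3}; best 5*3 + 1*3 = 18
  x = 4: y <= min((12 - 1*4)/3, (10 - 1*4)/1) => y in {0, ..., 2}; best 5*4 + 1*2 = 22
  x = 5: y <= min((12 - 1*5)/3, (10 - 1*5)/1) => y in {0, ..., 2}; best 5*5 + 1*2 = 27
  x = 6: y <= min((12 - 1*6)/3, (10 - 1*6)/1) => y in {0, ..., 2}; best 5*6 + 1*2 = 32
  x = 7: y <= min((12 - 1*7)/3, (10 - 1*7)/1) => y in {0, ..., 1}; best 5*7 + 1*1 = 36
  x = 8: y <= min((12 - 1*8)/3, (10 - 1*8)/1) => y in {0, ..., 1}; best 5*8 + 1*1 = 41
  x = 9: y <= min((12 - 1*9)/3, (10 - 1*9)/1) => y in {0, ..., 1}; best 5*9 + 1*1 = 46
  x = 10: y <= min((12 - 1*10)/3, (10 - 1*10)/1) => y in {0}; best 5*10 + 1*0 = 50
The maximum 5x + 1y = 50 is achieved at x = 10, y = 0.
Check: 1*10 + 3*0 = 10 <= 12 and 1*10 + 1*0 = 10 <= 10.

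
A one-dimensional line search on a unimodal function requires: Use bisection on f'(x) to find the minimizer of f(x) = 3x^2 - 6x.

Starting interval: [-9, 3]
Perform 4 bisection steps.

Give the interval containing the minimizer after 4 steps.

Finding critical point of f(x) = 3x^2 - 6x using bisection on f'(x) = 6x + -6.
f'(x) = 0 when x = 1.
Starting interval: [-9, 3]
Step 1: mid = -3, f'(mid) = -24, new interval = [-3, 3]
Step 2: mid = 0, f'(mid) = -6, new interval = [0, 3]
Step 3: mid = 3/2, f'(mid) = 3, new interval = [0, 3/2]
Step 4: mid = 3/4, f'(mid) = -3/2, new interval = [3/4, 3/2]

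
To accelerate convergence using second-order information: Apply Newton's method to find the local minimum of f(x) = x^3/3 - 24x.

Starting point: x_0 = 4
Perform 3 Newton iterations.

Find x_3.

f(x) = x^3/3 - 24x
f'(x) = x^2 - 24, f''(x) = 2x
Newton update: x_{n+1} = x_n - (x_n^2 - 24)/(2*x_n)
Step 1: x_0 = 4, f'=-8, f''=8, x_1 = 5
Step 2: x_1 = 5, f'=1, f''=10, x_2 = 49/10
Step 3: x_2 = 49/10, f'=1/100, f''=49/5, x_3 = 4801/980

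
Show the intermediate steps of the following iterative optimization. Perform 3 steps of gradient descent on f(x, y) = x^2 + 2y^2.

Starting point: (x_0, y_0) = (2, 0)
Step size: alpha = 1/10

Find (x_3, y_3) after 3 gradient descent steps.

f(x,y) = x^2 + 2y^2
grad_x = 2x + 0y, grad_y = 4y + 0x
Step 1: grad = (4, 0), (8/5, 0)
Step 2: grad = (16/5, 0), (32/25, 0)
Step 3: grad = (64/25, 0), (128/125, 0)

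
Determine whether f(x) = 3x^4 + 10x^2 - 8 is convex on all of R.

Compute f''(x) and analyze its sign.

f(x) = 3x^4 + 10x^2 - 8
f'(x) = 12x^3 + 20x
f''(x) = 36x^2 + 20
f''(x) = 36x^2 + 20 >= 20 > 0 for all x
Therefore, f is convex on R.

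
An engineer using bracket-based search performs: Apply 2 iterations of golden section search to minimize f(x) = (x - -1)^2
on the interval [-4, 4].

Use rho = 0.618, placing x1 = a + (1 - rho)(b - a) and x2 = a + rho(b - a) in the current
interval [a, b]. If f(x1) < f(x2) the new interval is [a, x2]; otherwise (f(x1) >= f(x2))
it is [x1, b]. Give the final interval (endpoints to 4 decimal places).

Golden section search for min of f(x) = (x - -1)^2 on [-4, 4].
Each step: x1 = a + (1 - rho)(b - a), x2 = a + rho(b - a); if f(x1) < f(x2) keep [a, x2], otherwise keep [x1, b].
Step 1: [-4.0000, 4.0000], x1=-0.9440 (f=0.0031), x2=0.9440 (f=3.7791); f(x1) < f(x2) => keep [-4.0000, 0.9440]
Step 2: [-4.0000, 0.9440], x1=-2.1114 (f=1.2352), x2=-0.9446 (f=0.0031); f(x1) > f(x2) => keep [-2.1114, 0.9440]
Final interval: [-2.1114, 0.9440]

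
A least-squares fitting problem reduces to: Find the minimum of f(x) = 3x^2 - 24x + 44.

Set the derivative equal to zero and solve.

f(x) = 3x^2 - 24x + 44
f'(x) = 6x + (-24) = 0
x = 24/6 = 4
f(4) = -4
Since f''(x) = 6 > 0, this is a minimum.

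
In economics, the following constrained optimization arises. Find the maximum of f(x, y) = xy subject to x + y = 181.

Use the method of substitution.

Substitute y = 181 - x into f(x,y) = xy:
g(x) = x(181 - x) = 181x - x^2
g'(x) = 181 - 2x = 0  =>  x = 181/2
y = 181 - 181/2 = 181/2
Maximum value = (181/2) * (181/2) = 32761/4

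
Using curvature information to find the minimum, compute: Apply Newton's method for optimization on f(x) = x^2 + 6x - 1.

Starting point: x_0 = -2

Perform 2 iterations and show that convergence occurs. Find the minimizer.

f(x) = x^2 + 6x - 1, f'(x) = 2x + (6), f''(x) = 2
Step 1: f'(-2) = 2, x_1 = -2 - 2/2 = -3
Step 2: f'(-3) = 0, x_2 = -3 (converged)
Newton's method converges in 1 step for quadratics.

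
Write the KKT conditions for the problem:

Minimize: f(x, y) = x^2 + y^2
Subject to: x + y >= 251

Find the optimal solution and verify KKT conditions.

KKT conditions for min x^2 + y^2 s.t. x + y >= 251:
Stationarity: 2x = mu, 2y = mu
So x = y = mu/2.
Complementary slackness: mu*(x + y - 251) = 0
Primal feasibility: x + y >= 251; dual feasibility: mu >= 0
If mu = 0 then x = y = 0, but 0 + 0 < 251 is infeasible, so the constraint is active.
Constraint active: x + y = 2*(mu/2) = 251 => mu = 251
x = y = 251/2, f = 63001/2
Verify: stationarity 2*(251/2) = 251 = mu; primal 251/2 + 251/2 = 251 >= 251; dual mu = 251 >= 0; complementary slackness 251*(251 - 251) = 0. All KKT conditions hold.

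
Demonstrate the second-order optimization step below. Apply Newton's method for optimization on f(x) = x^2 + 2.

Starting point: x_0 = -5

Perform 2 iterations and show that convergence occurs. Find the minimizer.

f(x) = x^2 + 2, f'(x) = 2x + (0), f''(x) = 2
Step 1: f'(-5) = -10, x_1 = -5 - -10/2 = 0
Step 2: f'(0) = 0, x_2 = 0 (converged)
Newton's method converges in 1 step for quadratics.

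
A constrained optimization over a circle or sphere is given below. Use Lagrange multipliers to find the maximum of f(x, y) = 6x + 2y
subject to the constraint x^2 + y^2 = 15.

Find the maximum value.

Set up Lagrange conditions: grad f = lambda * grad g
  6 = 2*lambda*x
  2 = 2*lambda*y
From these: x/y = 6/2, so x = 6t, y = 2t for some t.
Substitute into constraint: (6t)^2 + (2t)^2 = 15
  t^2 * 40 = 15
  t = sqrt(15/40)
Maximum = 6*x + 2*y = (6^2 + 2^2)*t = 40 * sqrt(15/40) = sqrt(600)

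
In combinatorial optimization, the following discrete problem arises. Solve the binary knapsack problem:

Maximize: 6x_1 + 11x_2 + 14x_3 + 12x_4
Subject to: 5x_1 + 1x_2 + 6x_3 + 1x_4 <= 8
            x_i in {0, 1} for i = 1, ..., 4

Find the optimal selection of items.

Items: item 1 (v=6, w=5), item 2 (v=11, w=1), item 3 (v=14, w=6), item 4 (v=12, w=1)
Capacity: 8
Checking all 16 subsets (w = total weight, v = total value):
  {}: w = 0, v = 0
  {1}: w = 5, v = 6
  {2}: w = 1, v = 11
  {3}: w = 6, v = 14
  {4}: w = 1, v = 12
  {1, 2}: w = 6, v = 17
  {1, 3}: w = 11 > 8, infeasible
  {1, 4}: w = 6, v = 18
  {2, 3}: w = 7, v = 25
  {2, 4}: w = 2, v = 23
  {3, 4}: w = 7, v = 26
  {1, 2, 3}: w = 12 > 8, infeasible
  {1, 2, 4}: w = 7, v = 29
  {1, 3, 4}: w = 12 > 8, infeasible
  {2, 3, 4}: w = 8, v = 37
  {1, 2, 3, 4}: w = 13 > 8, infeasible
Best feasible subset: items [2, 3, 4]
Total weight: 8 <= 8, total value: 37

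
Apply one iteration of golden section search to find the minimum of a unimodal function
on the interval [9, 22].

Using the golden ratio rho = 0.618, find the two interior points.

Golden section search on [9, 22].
Golden ratio rho = 0.618 (approx).
Interior points:
  x_1 = 9 + (1-0.618)*13 = 13.9660
  x_2 = 9 + 0.618*13 = 17.0340
Compare f(x_1) and f(x_2) to determine which subinterval to keep.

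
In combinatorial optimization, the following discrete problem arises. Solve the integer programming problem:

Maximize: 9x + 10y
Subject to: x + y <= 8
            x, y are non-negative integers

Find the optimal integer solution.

Objective: 9x + 10y, constraint: x + y <= 8
Coefficient of y is 10 > coefficient of x is 9, so allocate the entire budget to y.
Optimal: x = 0, y = 8, value = 80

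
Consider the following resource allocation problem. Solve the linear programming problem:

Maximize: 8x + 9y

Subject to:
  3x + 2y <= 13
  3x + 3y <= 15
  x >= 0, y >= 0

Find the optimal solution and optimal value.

Feasible vertices: (0, 0), (0, 5), (3, 2), (13/3, 0)
Objective 8x + 9y at each:
  (0, 0): 0
  (0, 5): 45
  (3, 2): 42
  (13/3, 0): 104/3
Maximum is 45 at (0, 5).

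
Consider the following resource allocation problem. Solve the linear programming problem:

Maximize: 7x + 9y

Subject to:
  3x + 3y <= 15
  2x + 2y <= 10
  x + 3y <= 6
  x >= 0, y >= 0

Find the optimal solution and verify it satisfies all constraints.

Feasible vertices: (0, 0), (0, 2), (9/2, 1/2), (5, 0)
Objective 7x + 9y at each vertex:
  (0, 0): 0
  (0, 2): 18
  (9/2, 1/2): 36
  (5, 0): 35
Maximum is 36 at (9/2, 1/2).
Verify constraints at (x, y) = (9/2, 1/2):
  3*(9/2) + 3*(1/2) = 15 <= 15 (active)
  2*(9/2) + 2*(1/2) = 10 <= 10 (active)
  1*(9/2) + 3*(1/2) = 6 <= 6 (active)
  x = 9/2 >= 0, y = 1/2 >= 0. All constraints satisfied.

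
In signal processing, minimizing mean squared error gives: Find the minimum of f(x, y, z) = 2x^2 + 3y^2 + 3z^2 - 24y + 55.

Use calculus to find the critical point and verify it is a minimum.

f(x,y,z) = 2x^2 + 3y^2 + 3z^2 - 24y + 55
df/dx = 4x + (0) = 0 => x = 0
df/dy = 6y + (-24) = 0 => y = 4
df/dz = 6z + (0) = 0 => z = 0
f(0,4,0) = 2*(0)^2 + 3*(4)^2 + 3*(0)^2 + -24*(4) + 55 = 7
Hessian is diagonal with entries 4, 6, 6 > 0, confirmed minimum.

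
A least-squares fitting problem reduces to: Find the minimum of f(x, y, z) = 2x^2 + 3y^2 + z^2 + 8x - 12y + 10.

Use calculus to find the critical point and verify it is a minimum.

f(x,y,z) = 2x^2 + 3y^2 + z^2 + 8x - 12y + 10
df/dx = 4x + (8) = 0 => x = -2
df/dy = 6y + (-12) = 0 => y = 2
df/dz = 2z + (0) = 0 => z = 0
f(-2,2,0) = 2*(-2)^2 + 3*(2)^2 + 1*(0)^2 + 8*(-2) + -12*(2) + 10 = -10
Hessian is diagonal with entries 4, 6, 2 > 0, confirmed minimum.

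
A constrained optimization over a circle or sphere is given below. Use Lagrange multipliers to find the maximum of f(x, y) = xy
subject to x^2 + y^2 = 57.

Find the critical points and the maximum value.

Lagrange conditions: y = 2*lambda*x and x = 2*lambda*y
If x = 0 then y = 0, violating the constraint, so x, y != 0.
Dividing: y/x = x/y => x^2 = y^2 => y = x or y = -x
Constraint: 2x^2 = 57 => x^2 = 57/2 => x = +/-sqrt(57/2)
Critical points: (sqrt(57/2), sqrt(57/2)), (-sqrt(57/2), -sqrt(57/2)), (sqrt(57/2), -sqrt(57/2)), (-sqrt(57/2), sqrt(57/2))
  y = x:  xy = x^2 = 57/2  at (sqrt(57/2), sqrt(57/2)) and (-sqrt(57/2), -sqrt(57/2))
  y = -x: xy = -x^2 = -57/2 at (sqrt(57/2), -sqrt(57/2)) and (-sqrt(57/2), sqrt(57/2))
Maximum xy = 57/2 at (sqrt(57/2), sqrt(57/2)) and (-sqrt(57/2), -sqrt(57/2))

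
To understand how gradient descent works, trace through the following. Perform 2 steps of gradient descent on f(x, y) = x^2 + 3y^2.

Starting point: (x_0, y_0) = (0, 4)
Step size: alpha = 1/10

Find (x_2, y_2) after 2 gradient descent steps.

f(x,y) = x^2 + 3y^2
grad_x = 2x + 0y, grad_y = 6y + 0x
Step 1: grad = (0, 24), (0, 8/5)
Step 2: grad = (0, 48/5), (0, 16/25)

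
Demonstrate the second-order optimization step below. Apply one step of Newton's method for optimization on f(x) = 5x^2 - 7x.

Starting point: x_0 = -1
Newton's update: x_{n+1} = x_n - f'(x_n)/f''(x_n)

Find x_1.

f(x) = 5x^2 - 7x
f'(x) = 10x + (-7), f''(x) = 10
Newton step: x_1 = x_0 - f'(x_0)/f''(x_0)
f'(-1) = -17
x_1 = -1 - -17/10 = 7/10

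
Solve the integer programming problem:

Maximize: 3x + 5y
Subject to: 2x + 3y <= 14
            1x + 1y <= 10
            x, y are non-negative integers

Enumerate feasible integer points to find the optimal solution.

Constraint 1: 2x + 3y <= 14
Constraint 2: 1x + 1y <= 10
Feasible x range (need y >= 0): 0 <= x <= min(14/2, 10/1) => x in {0, ..., 7}.
Enumerate feasible integer points row by row (the coefficient of y is 5 > 0, so for each x the largest feasible y gives the best value):
  x = 0: y <= min((14 - 2*0)/3, (10 - 1*0)/1) => y in {0, ..., 4}; best 3*0 + 5*4 = 20
  x = 1: y <= min((14 - 2*1)/3, (10 - 1*1)/1) => y in {0, ..., 4}; best 3*1 + 5*4 = 23
  x = 2: y <= min((14 - 2*2)/3, (10 - 1*2)/1) => y in {0, ..., 3}; best 3*2 + 5*3 = 21
  x = 3: y <= min((14 - 2*3)/3, (10 - 1*3)/1) => y in {0, ..., 2}; best 3*3 + 5*2 = 19
  x = 4: y <= min((14 - 2*4)/3, (10 - 1*4)/1) => y in {0, ..., 2}; best 3*4 + 5*2 = 22
  x = 5: y <= min((14 - 2*5)/3, (10 - 1*5)/1) => y in {0, ..., 1}; best 3*5 + 5*1 = 20
  x = 6: y <= min((14 - 2*6)/3, (10 - 1*6)/1) => y in {0}; best 3*6 + 5*0 = 18
  x = 7: y <= min((14 - 2*7)/3, (10 - 1*7)/1) => y in {0}; best 3*7 + 5*0 = 21
The maximum 3x + 5y = 23 is achieved at x = 1, y = 4.
Check: 2*1 + 3*4 = 14 <= 14 and 1*1 + 1*4 = 5 <= 10.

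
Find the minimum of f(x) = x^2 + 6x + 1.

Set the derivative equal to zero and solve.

f(x) = x^2 + 6x + 1
f'(x) = 2x + (6) = 0
x = -6/2 = -3
f(-3) = -8
Since f''(x) = 2 > 0, this is a minimum.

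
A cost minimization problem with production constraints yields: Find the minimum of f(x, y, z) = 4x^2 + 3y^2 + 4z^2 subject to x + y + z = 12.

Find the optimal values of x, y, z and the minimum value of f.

Using Lagrange multipliers on f = 4x^2 + 3y^2 + 4z^2 with constraint x + y + z = 12:
Conditions: 2*4*x = lambda, 2*3*y = lambda, 2*4*z = lambda
So x = lambda/8, y = lambda/6, z = lambda/8
Substituting into constraint: lambda * (5/12) = 12
lambda = 144/5
x = 18/5, y = 24/5, z = 18/5
Minimum value = 864/5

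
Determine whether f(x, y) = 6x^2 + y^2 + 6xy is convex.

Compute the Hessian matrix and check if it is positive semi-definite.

f(x,y) = 6x^2 + y^2 + 6xy
Hessian H = [[12, 6], [6, 2]]
trace(H) = 14, det(H) = -12
Eigenvalues: (14 +/- sqrt(244)) / 2 = 14.81, -0.8102
Since not both eigenvalues positive, f is neither convex nor concave.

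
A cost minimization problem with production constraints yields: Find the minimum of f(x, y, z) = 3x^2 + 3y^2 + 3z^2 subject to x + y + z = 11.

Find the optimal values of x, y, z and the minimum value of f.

Using Lagrange multipliers on f = 3x^2 + 3y^2 + 3z^2 with constraint x + y + z = 11:
Conditions: 2*3*x = lambda, 2*3*y = lambda, 2*3*z = lambda
So x = lambda/6, y = lambda/6, z = lambda/6
Substituting into constraint: lambda * (1/2) = 11
lambda = 22
x = 11/3, y = 11/3, z = 11/3
Minimum value = 121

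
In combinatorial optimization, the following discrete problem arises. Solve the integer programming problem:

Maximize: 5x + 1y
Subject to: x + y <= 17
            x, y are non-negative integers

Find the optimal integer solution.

Objective: 5x + 1y, constraint: x + y <= 17
Coefficient of x is 5 >= coefficient of y is 1, so allocate the entire budget to x.
Optimal: x = 17, y = 0, value = 85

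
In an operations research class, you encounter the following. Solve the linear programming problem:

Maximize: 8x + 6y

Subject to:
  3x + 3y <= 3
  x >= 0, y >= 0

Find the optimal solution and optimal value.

The feasible region has vertices at [(0, 0), (1, 0), (0, 1)].
Checking objective 8x + 6y at each vertex:
  (0, 0): 8*0 + 6*0 = 0
  (1, 0): 8*1 + 6*0 = 8
  (0, 1): 8*0 + 6*1 = 6
Maximum is 8 at (1, 0).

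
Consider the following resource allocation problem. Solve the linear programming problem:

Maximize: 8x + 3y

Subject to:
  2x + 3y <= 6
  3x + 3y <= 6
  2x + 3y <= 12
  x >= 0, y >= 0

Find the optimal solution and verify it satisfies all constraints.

Feasible vertices: (0, 0), (0, 2), (2, 0)
Objective 8x + 3y at each vertex:
  (0, 0): 0
  (0, 2): 6
  (2, 0): 16
Maximum is 16 at (2, 0).
Verify constraints at (x, y) = (2, 0):
  2*2 + 3*0 = 4 <= 6
  3*2 + 3*0 = 6 <= 6 (active)
  2*2 + 3*0 = 4 <= 12
  x = 2 >= 0, y = 0 >= 0. All constraints satisfied.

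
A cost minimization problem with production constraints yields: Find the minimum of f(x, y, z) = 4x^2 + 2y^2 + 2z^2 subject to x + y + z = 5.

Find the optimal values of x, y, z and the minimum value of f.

Using Lagrange multipliers on f = 4x^2 + 2y^2 + 2z^2 with constraint x + y + z = 5:
Conditions: 2*4*x = lambda, 2*2*y = lambda, 2*2*z = lambda
So x = lambda/8, y = lambda/4, z = lambda/4
Substituting into constraint: lambda * (5/8) = 5
lambda = 8
x = 1, y = 2, z = 2
Minimum value = 20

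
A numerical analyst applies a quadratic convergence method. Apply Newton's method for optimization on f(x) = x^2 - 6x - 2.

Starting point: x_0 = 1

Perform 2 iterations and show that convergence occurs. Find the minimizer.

f(x) = x^2 - 6x - 2, f'(x) = 2x + (-6), f''(x) = 2
Step 1: f'(1) = -4, x_1 = 1 - -4/2 = 3
Step 2: f'(3) = 0, x_2 = 3 (converged)
Newton's method converges in 1 step for quadratics.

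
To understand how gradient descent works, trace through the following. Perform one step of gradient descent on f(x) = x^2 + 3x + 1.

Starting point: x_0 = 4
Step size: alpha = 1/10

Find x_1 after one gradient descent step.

f(x) = x^2 + 3x + 1
f'(x) = 2x + 3
f'(4) = 2*4 + (3) = 11
x_1 = x_0 - alpha * f'(x_0) = 4 - 1/10 * 11 = 29/10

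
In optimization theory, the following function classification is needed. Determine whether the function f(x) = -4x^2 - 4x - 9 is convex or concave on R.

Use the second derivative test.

f(x) = -4x^2 - 4x - 9
f'(x) = -8x - 4
f''(x) = -8
Since f''(x) = -8 < 0 for all x, f is concave on R.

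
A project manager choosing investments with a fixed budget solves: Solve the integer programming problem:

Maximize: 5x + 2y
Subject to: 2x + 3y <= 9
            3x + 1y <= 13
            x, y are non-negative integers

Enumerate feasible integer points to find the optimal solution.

Constraint 1: 2x + 3y <= 9
Constraint 2: 3x + 1y <= 13
Feasible x range (need y >= 0): 0 <= x <= min(9/2, 13/3) => x in {0, ..., 4}.
Enumerate feasible integer points row by row (the coefficient of y is 2 > 0, so for each x the largest feasible y gives the best value):
  x = 0: y <= min((9 - 2*0)/3, (13 - 3*0)/1) => y in {0, ..., 3}; best 5*0 + 2*3 = 6
  x = 1: y <= min((9 - 2*1)/3, (13 - 3*1)/1) => y in {0, ..., 2}; best 5*1 + 2*2 = 9
  x = 2: y <= min((9 - 2*2)/3, (13 - 3*2)/1) => y in {0, ..., 1}; best 5*2 + 2*1 = 12
  x = 3: y <= min((9 - 2*3)/3, (13 - 3*3)/1) => y in {0, ..., 1}; best 5*3 + 2*1 = 17
  x = 4: y <= min((9 - 2*4)/3, (13 - 3*4)/1) => y in {0}; best 5*4 + 2*0 = 20
The maximum 5x + 2y = 20 is achieved at x = 4, y = 0.
Check: 2*4 + 3*0 = 8 <= 9 and 3*4 + 1*0 = 12 <= 13.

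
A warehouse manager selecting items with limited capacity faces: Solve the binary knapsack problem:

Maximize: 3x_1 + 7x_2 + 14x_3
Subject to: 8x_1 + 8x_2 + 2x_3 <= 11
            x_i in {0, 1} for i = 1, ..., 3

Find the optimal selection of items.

Items: item 1 (v=3, w=8), item 2 (v=7, w=8), item 3 (v=14, w=2)
Capacity: 11
Checking all 8 subsets (w = total weight, v = total value):
  {}: w = 0, v = 0
  {1}: w = 8, v = 3
  {2}: w = 8, v = 7
  {3}: w = 2, v = 14
  {1, 2}: w = 16 > 11, infeasible
  {1, 3}: w = 10, v = 17
  {2, 3}: w = 10, v = 21
  {1, 2, 3}: w = 18 > 11, infeasible
Best feasible subset: items [2, 3]
Total weight: 10 <= 11, total value: 21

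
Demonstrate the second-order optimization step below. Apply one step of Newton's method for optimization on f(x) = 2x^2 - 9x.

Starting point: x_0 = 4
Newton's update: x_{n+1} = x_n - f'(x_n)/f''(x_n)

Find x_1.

f(x) = 2x^2 - 9x
f'(x) = 4x + (-9), f''(x) = 4
Newton step: x_1 = x_0 - f'(x_0)/f''(x_0)
f'(4) = 7
x_1 = 4 - 7/4 = 9/4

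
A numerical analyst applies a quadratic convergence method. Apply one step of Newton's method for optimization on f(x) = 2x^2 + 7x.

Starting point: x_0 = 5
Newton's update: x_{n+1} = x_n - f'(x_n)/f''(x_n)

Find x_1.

f(x) = 2x^2 + 7x
f'(x) = 4x + (7), f''(x) = 4
Newton step: x_1 = x_0 - f'(x_0)/f''(x_0)
f'(5) = 27
x_1 = 5 - 27/4 = -7/4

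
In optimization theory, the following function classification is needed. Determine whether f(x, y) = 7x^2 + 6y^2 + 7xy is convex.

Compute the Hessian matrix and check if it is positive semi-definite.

f(x,y) = 7x^2 + 6y^2 + 7xy
Hessian H = [[14, 7], [7, 12]]
trace(H) = 26, det(H) = 119
Eigenvalues: (26 +/- sqrt(200)) / 2 = 20.07, 5.929
Since both eigenvalues > 0, f is convex.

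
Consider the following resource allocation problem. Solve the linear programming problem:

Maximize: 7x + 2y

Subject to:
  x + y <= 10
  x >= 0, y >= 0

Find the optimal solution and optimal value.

The feasible region has vertices at [(0, 0), (10, 0), (0, 10)].
Checking objective 7x + 2y at each vertex:
  (0, 0): 7*0 + 2*0 = 0
  (10, 0): 7*10 + 2*0 = 70
  (0, 10): 7*0 + 2*10 = 20
Maximum is 70 at (10, 0).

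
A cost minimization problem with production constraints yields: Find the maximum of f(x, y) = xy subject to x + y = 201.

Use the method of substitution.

Substitute y = 201 - x into f(x,y) = xy:
g(x) = x(201 - x) = 201x - x^2
g'(x) = 201 - 2x = 0  =>  x = 201/2
y = 201 - 201/2 = 201/2
Maximum value = (201/2) * (201/2) = 40401/4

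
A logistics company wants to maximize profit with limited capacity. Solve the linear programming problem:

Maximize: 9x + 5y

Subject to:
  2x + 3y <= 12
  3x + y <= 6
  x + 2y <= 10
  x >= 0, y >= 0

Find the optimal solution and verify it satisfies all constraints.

Feasible vertices: (0, 0), (0, 4), (6/7, 24/7), (2, 0)
Objective 9x + 5y at each vertex:
  (0, 0): 0
  (0, 4): 20
  (6/7, 24/7): 174/7
  (2, 0): 18
Maximum is 174/7 at (6/7, 24/7).
Verify constraints at (x, y) = (6/7, 24/7):
  2*(6/7) + 3*(24/7) = 12 <= 12 (active)
  3*(6/7) + 1*(24/7) = 6 <= 6 (active)
  1*(6/7) + 2*(24/7) = 54/7 <= 10
  x = 6/7 >= 0, y = 24/7 >= 0. All constraints satisfied.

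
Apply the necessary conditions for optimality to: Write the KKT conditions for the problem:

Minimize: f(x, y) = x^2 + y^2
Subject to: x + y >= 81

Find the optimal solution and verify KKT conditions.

KKT conditions for min x^2 + y^2 s.t. x + y >= 81:
Stationarity: 2x = mu, 2y = mu
So x = y = mu/2.
Complementary slackness: mu*(x + y - 81) = 0
Primal feasibility: x + y >= 81; dual feasibility: mu >= 0
If mu = 0 then x = y = 0, but 0 + 0 < 81 is infeasible, so the constraint is active.
Constraint active: x + y = 2*(mu/2) = 81 => mu = 81
x = y = 81/2, f = 6561/2
Verify: stationarity 2*(81/2) = 81 = mu; primal 81/2 + 81/2 = 81 >= 81; dual mu = 81 >= 0; complementary slackness 81*(81 - 81) = 0. All KKT conditions hold.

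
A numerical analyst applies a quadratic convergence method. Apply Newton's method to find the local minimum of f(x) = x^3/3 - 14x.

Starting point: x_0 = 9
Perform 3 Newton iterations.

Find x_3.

f(x) = x^3/3 - 14x
f'(x) = x^2 - 14, f''(x) = 2x
Newton update: x_{n+1} = x_n - (x_n^2 - 14)/(2*x_n)
Step 1: x_0 = 9, f'=67, f''=18, x_1 = 95/18
Step 2: x_1 = 95/18, f'=4489/324, f''=95/9, x_2 = 13561/3420
Step 3: x_2 = 13561/3420, f'=20151121/11696400, f''=13561/1710, x_3 = 347650321/92757240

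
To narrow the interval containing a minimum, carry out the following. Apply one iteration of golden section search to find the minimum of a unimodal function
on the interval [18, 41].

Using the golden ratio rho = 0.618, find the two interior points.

Golden section search on [18, 41].
Golden ratio rho = 0.618 (approx).
Interior points:
  x_1 = 18 + (1-0.618)*23 = 26.7860
  x_2 = 18 + 0.618*23 = 32.2140
Compare f(x_1) and f(x_2) to determine which subinterval to keep.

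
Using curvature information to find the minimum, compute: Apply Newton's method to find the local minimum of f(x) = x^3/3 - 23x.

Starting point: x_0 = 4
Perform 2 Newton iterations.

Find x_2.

f(x) = x^3/3 - 23x
f'(x) = x^2 - 23, f''(x) = 2x
Newton update: x_{n+1} = x_n - (x_n^2 - 23)/(2*x_n)
Step 1: x_0 = 4, f'=-7, f''=8, x_1 = 39/8
Step 2: x_1 = 39/8, f'=49/64, f''=39/4, x_2 = 2993/624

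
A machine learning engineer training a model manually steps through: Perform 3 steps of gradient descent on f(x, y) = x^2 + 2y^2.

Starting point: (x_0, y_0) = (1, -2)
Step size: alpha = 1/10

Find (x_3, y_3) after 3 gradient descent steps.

f(x,y) = x^2 + 2y^2
grad_x = 2x + 0y, grad_y = 4y + 0x
Step 1: grad = (2, -8), (4/5, -6/5)
Step 2: grad = (8/5, -24/5), (16/25, -18/25)
Step 3: grad = (32/25, -72/25), (64/125, -54/125)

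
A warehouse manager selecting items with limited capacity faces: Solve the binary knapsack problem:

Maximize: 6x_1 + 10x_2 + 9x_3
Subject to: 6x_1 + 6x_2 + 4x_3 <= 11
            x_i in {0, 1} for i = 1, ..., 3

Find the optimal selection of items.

Items: item 1 (v=6, w=6), item 2 (v=10, w=6), item 3 (v=9, w=4)
Capacity: 11
Checking all 8 subsets (w = total weight, v = total value):
  {}: w = 0, v = 0
  {1}: w = 6, v = 6
  {2}: w = 6, v = 10
  {3}: w = 4, v = 9
  {1, 2}: w = 12 > 11, infeasible
  {1, 3}: w = 10, v = 15
  {2, 3}: w = 10, v = 19
  {1, 2, 3}: w = 16 > 11, infeasible
Best feasible subset: items [2, 3]
Total weight: 10 <= 11, total value: 19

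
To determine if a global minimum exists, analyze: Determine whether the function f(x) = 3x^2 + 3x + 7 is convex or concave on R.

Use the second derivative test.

f(x) = 3x^2 + 3x + 7
f'(x) = 6x + 3
f''(x) = 6
Since f''(x) = 6 > 0 for all x, f is convex on R.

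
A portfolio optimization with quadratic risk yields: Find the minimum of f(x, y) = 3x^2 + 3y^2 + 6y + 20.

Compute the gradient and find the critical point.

f(x,y) = 3x^2 + 3y^2 + 6y + 20
df/dx = 6x + (0) = 0  =>  x = 0
df/dy = 6y + (6) = 0  =>  y = -1
f(0, -1) = 3*(0)^2 + 3*(-1)^2 + 6*(-1) + 20 = 17
Hessian is diagonal with entries 6, 6 > 0, so this is a minimum.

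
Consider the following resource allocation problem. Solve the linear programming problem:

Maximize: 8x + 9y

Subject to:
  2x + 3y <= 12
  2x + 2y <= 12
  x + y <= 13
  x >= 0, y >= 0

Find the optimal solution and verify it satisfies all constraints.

Feasible vertices: (0, 0), (0, 4), (6, 0)
Objective 8x + 9y at each vertex:
  (0, 0): 0
  (0, 4): 36
  (6, 0): 48
Maximum is 48 at (6, 0).
Verify constraints at (x, y) = (6, 0):
  2*6 + 3*0 = 12 <= 12 (active)
  2*6 + 2*0 = 12 <= 12 (active)
  1*6 + 1*0 = 6 <= 13
  x = 6 >= 0, y = 0 >= 0. All constraints satisfied.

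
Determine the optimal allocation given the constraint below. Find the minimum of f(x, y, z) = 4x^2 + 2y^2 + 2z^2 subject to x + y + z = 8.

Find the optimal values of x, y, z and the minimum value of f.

Using Lagrange multipliers on f = 4x^2 + 2y^2 + 2z^2 with constraint x + y + z = 8:
Conditions: 2*4*x = lambda, 2*2*y = lambda, 2*2*z = lambda
So x = lambda/8, y = lambda/4, z = lambda/4
Substituting into constraint: lambda * (5/8) = 8
lambda = 64/5
x = 8/5, y = 16/5, z = 16/5
Minimum value = 256/5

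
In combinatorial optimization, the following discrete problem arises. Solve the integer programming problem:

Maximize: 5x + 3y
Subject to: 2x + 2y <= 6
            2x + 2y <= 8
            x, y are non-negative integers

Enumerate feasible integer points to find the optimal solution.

Constraint 1: 2x + 2y <= 6
Constraint 2: 2x + 2y <= 8
Feasible x range (need y >= 0): 0 <= x <= min(6/2, 8/2) => x in {0, ..., 3}.
Enumerate feasible integer points row by row (the coefficient of y is 3 > 0, so for each x the largest feasible y gives the best value):
  x = 0: y <= min((6 - 2*0)/2, (8 - 2*0)/2) => y in {0, ..., 3}; best 5*0 + 3*3 = 9
  x = 1: y <= min((6 - 2*1)/2, (8 - 2*1)/2) => y in {0, ..., 2}; best 5*1 + 3*2 = 11
  x = 2: y <= min((6 - 2*2)/2, (8 - 2*2)/2) => y in {0, ..., 1}; best 5*2 + 3*1 = 13
  x = 3: y <= min((6 - 2*3)/2, (8 - 2*3)/2) => y in {0}; best 5*3 + 3*0 = 15
The maximum 5x + 3y = 15 is achieved at x = 3, y = 0.
Check: 2*3 + 2*0 = 6 <= 6 and 2*3 + 2*0 = 6 <= 8.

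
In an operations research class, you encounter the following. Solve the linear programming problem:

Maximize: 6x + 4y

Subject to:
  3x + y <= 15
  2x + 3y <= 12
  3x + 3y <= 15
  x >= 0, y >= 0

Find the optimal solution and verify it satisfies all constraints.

Feasible vertices: (0, 0), (0, 4), (3, 2), (5, 0)
Objective 6x + 4y at each vertex:
  (0, 0): 0
  (0, 4): 16
  (3, 2): 26
  (5, 0): 30
Maximum is 30 at (5, 0).
Verify constraints at (x, y) = (5, 0):
  3*5 + 1*0 = 15 <= 15 (active)
  2*5 + 3*0 = 10 <= 12
  3*5 + 3*0 = 15 <= 15 (active)
  x = 5 >= 0, y = 0 >= 0. All constraints satisfied.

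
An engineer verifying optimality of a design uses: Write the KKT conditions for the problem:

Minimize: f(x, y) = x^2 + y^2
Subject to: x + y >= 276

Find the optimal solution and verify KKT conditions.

KKT conditions for min x^2 + y^2 s.t. x + y >= 276:
Stationarity: 2x = mu, 2y = mu
So x = y = mu/2.
Complementary slackness: mu*(x + y - 276) = 0
Primal feasibility: x + y >= 276; dual feasibility: mu >= 0
If mu = 0 then x = y = 0, but 0 + 0 < 276 is infeasible, so the constraint is active.
Constraint active: x + y = 2*(mu/2) = 276 => mu = 276
x = y = 138, f = 38088
Verify: stationarity 2*138 = 276 = mu; primal 138 + 138 = 276 >= 276; dual mu = 276 >= 0; complementary slackness 276*(276 - 276) = 0. All KKT conditions hold.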